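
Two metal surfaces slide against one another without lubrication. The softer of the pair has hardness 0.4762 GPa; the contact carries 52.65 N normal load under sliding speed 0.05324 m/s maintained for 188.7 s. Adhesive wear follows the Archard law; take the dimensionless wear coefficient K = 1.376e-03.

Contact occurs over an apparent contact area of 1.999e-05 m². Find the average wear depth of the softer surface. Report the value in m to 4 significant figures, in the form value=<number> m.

Intermediate values appear rounded; the computation holds full float precision, and one last rounding to four significant digits.
Convert: Path length L = v·t = 0.05324 m/s × 188.7 s = 10.05 m.
Convert: Hardness H = 0.4762 GPa = 4.762e+08 Pa.
Restated in SI base units: W = 52.65 N, H = 4.762e+08 Pa, K = 1.376e-03.
By Archard's law, V = K·W·L/H = 1.376e-03 · 52.65 · 10.05 / 4.762e+08 = 1.528e-09 m³.
Average depth h = V/A = 1.528e-09 / 1.999e-05 = 7.646e-05 m.

value=7.646e-05 m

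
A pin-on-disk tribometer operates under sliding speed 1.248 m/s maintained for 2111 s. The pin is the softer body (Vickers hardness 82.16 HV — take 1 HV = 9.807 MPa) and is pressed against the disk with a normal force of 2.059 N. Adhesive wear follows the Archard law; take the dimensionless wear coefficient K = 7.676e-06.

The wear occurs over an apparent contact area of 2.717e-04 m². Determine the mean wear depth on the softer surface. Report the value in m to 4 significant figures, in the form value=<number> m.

value=1.902e-07 m

Every step maintains full precision — intermediates are displayed rounded, and rounded just once, at four significant figures.
The distance L = v·t = 1.248 m/s × 2111 s = 2635 m.
Hardness H = 82.16 HV × 9.807 MPa/HV = 805.7 MPa = 8.057e+08 Pa.
As SI base values: W = 2.059 N, H = 8.057e+08 Pa, K = 7.676e-06.
Archard relation: V = K·W·L/H = 7.676e-06 · 2.059 · 2635 / 8.057e+08 = 5.168e-11 m³.
Mean wear depth h = V/A = 5.168e-11 / 2.717e-04 = 1.902e-07 m.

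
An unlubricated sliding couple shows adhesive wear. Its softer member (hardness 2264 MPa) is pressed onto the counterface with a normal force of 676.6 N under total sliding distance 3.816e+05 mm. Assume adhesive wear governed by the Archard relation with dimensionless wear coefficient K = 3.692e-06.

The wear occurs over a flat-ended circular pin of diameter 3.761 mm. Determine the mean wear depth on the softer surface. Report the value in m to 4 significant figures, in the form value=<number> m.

value=3.790e-05 m

Quoted intermediates are rounded — the computation holds exact precision. Rounded once at the end to four significant figures.
Path length L = 3.816e+05 mm = 381.6 m.
Hardness H = 2264 MPa = 2.264e+09 Pa.
Pin diameter d = 3.761 mm = 0.003761 m. Contact area A = π·d²/4 = π·(0.003761 m)²/4 = 1.111e-05 m².
Working in SI base units: W = 676.6 N, H = 2.264e+09 Pa, K = 3.692e-06.
The Archard volume V = K·W·L/H = 3.692e-06 · 676.6 · 381.6 / 2.264e+09 = 4.210e-10 m³.
Depth h = V/A = 4.210e-10 / 1.111e-05 = 3.790e-05 m.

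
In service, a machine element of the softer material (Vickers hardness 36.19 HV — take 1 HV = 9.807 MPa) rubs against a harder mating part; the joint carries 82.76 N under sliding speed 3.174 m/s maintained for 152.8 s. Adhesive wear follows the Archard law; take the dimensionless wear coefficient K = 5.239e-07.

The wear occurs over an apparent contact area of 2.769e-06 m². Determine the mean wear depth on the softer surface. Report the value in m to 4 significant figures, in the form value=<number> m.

value=2.140e-05 m

All working math runs at full precision. Intermediate values appear rounded. Rounded just once to four significant figures.
Convert: Total distance L = v·t = 3.174 m/s × 152.8 s = 485.0 m.
Convert: Hardness H = 36.19 HV × 9.807 MPa/HV = 354.9 MPa = 3.549e+08 Pa.
In SI base units, W = 82.76 N, H = 3.549e+08 Pa, K = 5.239e-07.
Archard volume V = K·W·L/H = 5.239e-07 · 82.76 · 485.0 / 3.549e+08 = 5.925e-11 m³.
Mean wear depth h = V/A = 5.925e-11 / 2.769e-06 = 2.140e-05 m.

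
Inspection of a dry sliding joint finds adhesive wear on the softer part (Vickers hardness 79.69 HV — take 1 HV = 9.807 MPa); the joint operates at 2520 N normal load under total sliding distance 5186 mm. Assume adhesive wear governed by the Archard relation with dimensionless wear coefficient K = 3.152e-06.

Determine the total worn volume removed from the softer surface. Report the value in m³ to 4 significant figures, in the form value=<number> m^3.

All working math carries full precision — quoted intermediates are rounded, and one final rounding, at four significant digits.
Convert: Distance L = 5186 mm = 5.186 m.
Convert: Hardness H = 79.69 HV × 9.807 MPa/HV = 781.5 MPa = 7.815e+08 Pa.
Working in SI base units: W = 2520 N, H = 7.815e+08 Pa, K = 3.152e-06.
The Archard volume V = K·W·L/H = 3.152e-06 · 2520 · 5.186 / 7.815e+08 = 5.271e-11 m³.

value=5.271e-11 m^3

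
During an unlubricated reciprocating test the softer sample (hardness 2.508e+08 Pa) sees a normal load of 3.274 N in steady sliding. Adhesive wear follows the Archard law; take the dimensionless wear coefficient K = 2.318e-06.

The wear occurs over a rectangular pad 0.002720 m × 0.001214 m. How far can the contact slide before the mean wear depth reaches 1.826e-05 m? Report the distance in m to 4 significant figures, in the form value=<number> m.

Intermediates are displayed rounded. Each operation holds full precision — one final rounding: four significant digits.
Contact area A = 0.002720 m × 0.001214 m = 3.302e-06 m².
As SI base values: W = 3.274 N, H = 2.508e+08 Pa, K = 2.318e-06.
Limit volume V_lim = h_lim·A = 1.826e-05 · 3.302e-06 = 6.030e-11 m³.
Sliding life L = V_lim·H/(K·W) = 6.030e-11 · 2.508e+08 / (2.318e-06 · 3.274) = 1993 m.

value=1993 m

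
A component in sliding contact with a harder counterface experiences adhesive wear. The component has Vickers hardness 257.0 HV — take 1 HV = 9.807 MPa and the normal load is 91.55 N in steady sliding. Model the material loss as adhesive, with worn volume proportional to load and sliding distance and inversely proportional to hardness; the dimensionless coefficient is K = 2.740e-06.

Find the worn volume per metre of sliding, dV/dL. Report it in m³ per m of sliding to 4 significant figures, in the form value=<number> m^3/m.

value=9.953e-14 m^3/m

Every step runs at exact precision — shown intermediates are rounded, and rounded once at the end: 4 significant digits.
Convert: Hardness H = 257.0 HV × 9.807 MPa/HV = 2520 MPa = 2.520e+09 Pa.
In SI base units: W = 91.55 N, H = 2.520e+09 Pa, K = 2.740e-06.
The wear rate dV/dL = K·W/H: 2.740e-06 · 91.55 / 2.520e+09 = 9.953e-14 m³/m.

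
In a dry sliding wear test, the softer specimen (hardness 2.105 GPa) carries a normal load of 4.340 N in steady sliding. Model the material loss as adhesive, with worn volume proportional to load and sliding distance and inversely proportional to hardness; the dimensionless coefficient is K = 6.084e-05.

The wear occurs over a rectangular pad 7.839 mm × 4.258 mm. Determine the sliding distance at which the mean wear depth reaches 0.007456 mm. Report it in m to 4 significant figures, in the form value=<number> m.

value=1984 m

All working math runs at exact precision. Printed values are rounded — rounded just once to four significant figures.
Convert: Hardness H = 2.105 GPa = 2.105e+09 Pa.
Convert: Pad sides 7.839 mm × 4.258 mm = 0.007839 m × 0.004258 m. Contact area A = 0.007839 m × 0.004258 m = 3.338e-05 m².
Convert: Depth limit h_lim = 0.007456 mm = 7.456e-06 m.
In SI base units: W = 4.340 N, H = 2.105e+09 Pa, K = 6.084e-05.
Volume at the limit: V_lim = h_lim·A = 7.456e-06 · 3.338e-05 = 2.489e-10 m³.
Inverting, life L = V_lim·H/(K·W) = 2.489e-10 · 2.105e+09 / (6.084e-05 · 4.340) = 1984 m.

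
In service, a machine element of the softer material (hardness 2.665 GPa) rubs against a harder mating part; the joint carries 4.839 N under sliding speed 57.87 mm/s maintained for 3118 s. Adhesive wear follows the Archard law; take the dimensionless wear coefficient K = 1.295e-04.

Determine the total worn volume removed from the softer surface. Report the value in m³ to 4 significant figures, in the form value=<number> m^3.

value=4.243e-11 m^3

Printed values are rounded; every step maintains full float precision; rounded just once, at 4 significant digits.
Sliding speed v = 57.87 mm/s = 0.05787 m/s. Total distance L = v·t = 0.05787 m/s × 3118 s = 180.4 m.
Hardness H = 2.665 GPa = 2.665e+09 Pa.
Collected in SI base units: W = 4.839 N, H = 2.665e+09 Pa, K = 1.295e-04.
Apply Archard: V = K·W·L/H = 1.295e-04 · 4.839 · 180.4 / 2.665e+09 = 4.243e-11 m³.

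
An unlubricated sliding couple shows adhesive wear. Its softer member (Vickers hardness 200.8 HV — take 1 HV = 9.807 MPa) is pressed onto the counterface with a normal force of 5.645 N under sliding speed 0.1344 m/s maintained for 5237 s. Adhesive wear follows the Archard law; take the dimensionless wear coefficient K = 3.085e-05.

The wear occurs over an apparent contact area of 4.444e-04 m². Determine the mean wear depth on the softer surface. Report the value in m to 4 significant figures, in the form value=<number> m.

value=1.401e-07 m

Quoted intermediates are rounded; the computation maintains full float precision — rounded just once, at four significant digits.
Sliding distance L = v·t = 0.1344 m/s × 5237 s = 703.9 m.
Hardness H = 200.8 HV × 9.807 MPa/HV = 1969 MPa = 1.969e+09 Pa.
Expressed in SI base units: W = 5.645 N, H = 1.969e+09 Pa, K = 3.085e-05.
Apply Archard: V = K·W·L/H = 3.085e-05 · 5.645 · 703.9 / 1.969e+09 = 6.224e-11 m³.
Mean depth h = V/A = 6.224e-11 / 4.444e-04 = 1.401e-07 m.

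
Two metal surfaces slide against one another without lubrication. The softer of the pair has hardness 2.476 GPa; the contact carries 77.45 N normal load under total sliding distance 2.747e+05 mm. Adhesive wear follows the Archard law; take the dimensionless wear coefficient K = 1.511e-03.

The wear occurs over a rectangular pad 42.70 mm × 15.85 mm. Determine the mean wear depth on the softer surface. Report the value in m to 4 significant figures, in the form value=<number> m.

value=1.918e-05 m

Intermediate values are shown rounded; all arithmetic holds exact precision; one last rounding: 4 significant digits.
Convert: Distance covered L = 2.747e+05 mm = 274.7 m.
Convert: Hardness H = 2.476 GPa = 2.476e+09 Pa.
Convert: Pad sides 42.70 mm × 15.85 mm = 0.04270 m × 0.01585 m. Contact area A = 0.04270 m × 0.01585 m = 6.768e-04 m².
Collected in SI base units: W = 77.45 N, H = 2.476e+09 Pa, K = 1.511e-03.
Archard relation: V = K·W·L/H = 1.511e-03 · 77.45 · 274.7 / 2.476e+09 = 1.298e-08 m³.
Wear depth h = V/A = 1.298e-08 / 6.768e-04 = 1.918e-05 m.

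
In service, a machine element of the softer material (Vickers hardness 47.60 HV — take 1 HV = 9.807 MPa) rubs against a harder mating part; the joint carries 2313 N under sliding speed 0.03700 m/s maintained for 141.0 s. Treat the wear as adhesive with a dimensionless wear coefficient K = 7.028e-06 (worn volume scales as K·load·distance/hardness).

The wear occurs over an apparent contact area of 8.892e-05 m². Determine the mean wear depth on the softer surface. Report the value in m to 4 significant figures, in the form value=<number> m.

Intermediates are displayed rounded. All working math maintains full precision. Rounded once at the end: four significant figures.
Path length L = v·t = 0.03700 m/s × 141.0 s = 5.217 m.
Hardness H = 47.60 HV × 9.807 MPa/HV = 466.8 MPa = 4.668e+08 Pa.
Working in SI base units: W = 2313 N, H = 4.668e+08 Pa, K = 7.028e-06.
The Archard volume V = K·W·L/H = 7.028e-06 · 2313 · 5.217 / 4.668e+08 = 1.817e-10 m³.
Depth h = V/A = 1.817e-10 / 8.892e-05 = 2.043e-06 m.

value=2.043e-06 m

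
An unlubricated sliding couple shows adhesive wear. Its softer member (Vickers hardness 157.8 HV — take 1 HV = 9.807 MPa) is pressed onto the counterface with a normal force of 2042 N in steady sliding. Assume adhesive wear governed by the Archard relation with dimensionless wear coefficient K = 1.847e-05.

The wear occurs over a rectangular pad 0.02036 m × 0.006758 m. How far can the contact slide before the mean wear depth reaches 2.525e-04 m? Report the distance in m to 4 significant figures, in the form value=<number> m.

Every step runs at full precision, and the intermediates appear rounded — one final rounding to four significant digits.
Hardness H = 157.8 HV × 9.807 MPa/HV = 1548 MPa = 1.548e+09 Pa.
Contact area A = 0.02036 m × 0.006758 m = 1.376e-04 m².
Expressed in SI base units: W = 2042 N, H = 1.548e+09 Pa, K = 1.847e-05.
Limit volume V_lim = h_lim·A = 2.525e-04 · 1.376e-04 = 3.474e-08 m³.
So the life L = V_lim·H/(K·W) = 3.474e-08 · 1.548e+09 / (1.847e-05 · 2042) = 1426 m.

value=1426 m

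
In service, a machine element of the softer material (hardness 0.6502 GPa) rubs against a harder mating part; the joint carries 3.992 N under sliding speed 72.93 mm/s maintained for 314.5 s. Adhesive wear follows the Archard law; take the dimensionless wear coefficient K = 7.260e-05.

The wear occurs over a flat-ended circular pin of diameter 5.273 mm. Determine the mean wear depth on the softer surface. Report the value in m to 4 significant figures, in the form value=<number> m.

value=4.682e-07 m

Every step keeps exact precision; intermediate values appear rounded, and a single final rounding to four significant figures.
Convert: Sliding speed v = 72.93 mm/s = 0.07293 m/s. The distance L = v·t = 0.07293 m/s × 314.5 s = 22.94 m.
Convert: Hardness H = 0.6502 GPa = 6.502e+08 Pa.
Convert: Pin diameter d = 5.273 mm = 0.005273 m. Contact area A = π·d²/4 = π·(0.005273 m)²/4 = 2.184e-05 m².
Expressed in SI base units: W = 3.992 N, H = 6.502e+08 Pa, K = 7.260e-05.
Worn volume V = K·W·L/H = 7.260e-05 · 3.992 · 22.94 / 6.502e+08 = 1.022e-11 m³.
Wear depth h = V/A = 1.022e-11 / 2.184e-05 = 4.682e-07 m.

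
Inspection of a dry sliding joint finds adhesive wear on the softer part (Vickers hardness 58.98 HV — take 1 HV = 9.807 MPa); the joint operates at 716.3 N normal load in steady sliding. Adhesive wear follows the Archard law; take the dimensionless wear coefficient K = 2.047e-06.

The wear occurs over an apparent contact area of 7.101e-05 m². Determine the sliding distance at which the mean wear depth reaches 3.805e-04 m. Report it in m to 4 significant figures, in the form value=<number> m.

value=1.066e+04 m

Intermediate values are shown rounded. All arithmetic holds full float precision; rounded just once, at four significant figures.
Convert: Hardness H = 58.98 HV × 9.807 MPa/HV = 578.4 MPa = 5.784e+08 Pa.
In SI base units, W = 716.3 N, H = 5.784e+08 Pa, K = 2.047e-06.
Wearable volume V_lim = h_lim·A = 3.805e-04 · 7.101e-05 = 2.702e-08 m³.
Sliding life L = V_lim·H/(K·W) = 2.702e-08 · 5.784e+08 / (2.047e-06 · 716.3) = 1.066e+04 m.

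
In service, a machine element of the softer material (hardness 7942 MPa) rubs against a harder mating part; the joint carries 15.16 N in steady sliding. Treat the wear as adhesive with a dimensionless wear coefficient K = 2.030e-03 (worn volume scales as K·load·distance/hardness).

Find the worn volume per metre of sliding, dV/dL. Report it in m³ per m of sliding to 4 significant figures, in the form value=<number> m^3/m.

Intermediate values are shown rounded. Every step carries full float precision; rounded just once: four significant digits.
Hardness H = 7942 MPa = 7.942e+09 Pa.
In SI base units: W = 15.16 N, H = 7.942e+09 Pa, K = 2.030e-03.
Volumetric rate dV/dL = K·W/H (independent of L): 2.030e-03 · 15.16 / 7.942e+09 = 3.875e-12 m³/m.

value=3.875e-12 m^3/m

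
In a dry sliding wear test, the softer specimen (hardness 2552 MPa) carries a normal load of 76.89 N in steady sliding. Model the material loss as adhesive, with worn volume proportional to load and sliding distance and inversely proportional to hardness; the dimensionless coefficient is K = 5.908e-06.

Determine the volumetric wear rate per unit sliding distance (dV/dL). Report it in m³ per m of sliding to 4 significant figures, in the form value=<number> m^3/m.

value=1.780e-13 m^3/m

All working math keeps exact precision; displayed values are rounded, and a single final rounding to 4 significant figures.
Convert: Hardness H = 2552 MPa = 2.552e+09 Pa.
As SI base values: W = 76.89 N, H = 2.552e+09 Pa, K = 5.908e-06.
Rate of wear dV/dL = K·W/H, so: 5.908e-06 · 76.89 / 2.552e+09 = 1.780e-13 m³/m.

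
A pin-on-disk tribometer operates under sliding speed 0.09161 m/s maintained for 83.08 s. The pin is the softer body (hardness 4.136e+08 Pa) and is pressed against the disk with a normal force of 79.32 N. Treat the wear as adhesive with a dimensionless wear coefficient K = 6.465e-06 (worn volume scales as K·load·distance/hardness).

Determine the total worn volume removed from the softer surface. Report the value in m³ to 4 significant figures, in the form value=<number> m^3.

All arithmetic keeps exact precision — displayed values are rounded. Rounded just once to four significant figures.
Total distance L = v·t = 0.09161 m/s × 83.08 s = 7.611 m.
Collected in SI base units: W = 79.32 N, H = 4.136e+08 Pa, K = 6.465e-06.
Archard volume V = K·W·L/H = 6.465e-06 · 79.32 · 7.611 / 4.136e+08 = 9.436e-12 m³.

value=9.436e-12 m^3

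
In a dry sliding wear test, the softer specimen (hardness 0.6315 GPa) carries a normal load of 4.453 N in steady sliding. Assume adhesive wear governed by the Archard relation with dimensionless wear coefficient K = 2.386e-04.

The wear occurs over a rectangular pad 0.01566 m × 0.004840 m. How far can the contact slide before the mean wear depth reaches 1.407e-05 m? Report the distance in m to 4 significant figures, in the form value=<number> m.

The intermediates appear rounded. Each operation runs at full float precision; one last rounding, at 4 significant figures.
Hardness H = 0.6315 GPa = 6.315e+08 Pa.
Contact area A = 0.01566 m × 0.004840 m = 7.579e-05 m².
Restated in SI base units: W = 4.453 N, H = 6.315e+08 Pa, K = 2.386e-04.
Allowed volume V_lim = h_lim·A = 1.407e-05 · 7.579e-05 = 1.066e-09 m³.
Life L = V_lim·H/(K·W) = 1.066e-09 · 6.315e+08 / (2.386e-04 · 4.453) = 633.8 m.

value=633.8 m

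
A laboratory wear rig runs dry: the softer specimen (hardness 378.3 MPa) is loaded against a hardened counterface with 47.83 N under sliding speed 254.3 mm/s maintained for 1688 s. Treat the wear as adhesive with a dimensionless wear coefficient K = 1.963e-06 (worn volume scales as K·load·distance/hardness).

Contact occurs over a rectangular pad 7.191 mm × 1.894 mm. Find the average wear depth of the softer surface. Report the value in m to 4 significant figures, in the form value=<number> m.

value=7.822e-06 m

The algebra carries full float precision, and intermediates are shown rounded. Rounded just once: 4 significant figures.
Convert: Sliding speed v = 254.3 mm/s = 0.2543 m/s. Path length L = v·t = 0.2543 m/s × 1688 s = 429.3 m.
Convert: Hardness H = 378.3 MPa = 3.783e+08 Pa.
Convert: Pad sides 7.191 mm × 1.894 mm = 0.007191 m × 0.001894 m. Contact area A = 0.007191 m × 0.001894 m = 1.362e-05 m².
Expressed in SI base units: W = 47.83 N, H = 3.783e+08 Pa, K = 1.963e-06.
Volume removed: V = K·W·L/H = 1.963e-06 · 47.83 · 429.3 / 3.783e+08 = 1.065e-10 m³.
Average depth h = V/A = 1.065e-10 / 1.362e-05 = 7.822e-06 m.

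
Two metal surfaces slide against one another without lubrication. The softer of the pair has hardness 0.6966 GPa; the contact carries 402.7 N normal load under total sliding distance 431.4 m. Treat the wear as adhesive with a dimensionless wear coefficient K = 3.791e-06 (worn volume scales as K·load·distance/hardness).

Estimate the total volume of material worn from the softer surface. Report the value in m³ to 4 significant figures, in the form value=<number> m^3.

value=9.454e-10 m^3

Every step runs at full precision. Shown intermediates are rounded, and one last rounding: four significant figures.
Convert: Hardness H = 0.6966 GPa = 6.966e+08 Pa.
Working in SI base units: W = 402.7 N, H = 6.966e+08 Pa, K = 3.791e-06.
Archard relation: V = K·W·L/H = 3.791e-06 · 402.7 · 431.4 / 6.966e+08 = 9.454e-10 m³.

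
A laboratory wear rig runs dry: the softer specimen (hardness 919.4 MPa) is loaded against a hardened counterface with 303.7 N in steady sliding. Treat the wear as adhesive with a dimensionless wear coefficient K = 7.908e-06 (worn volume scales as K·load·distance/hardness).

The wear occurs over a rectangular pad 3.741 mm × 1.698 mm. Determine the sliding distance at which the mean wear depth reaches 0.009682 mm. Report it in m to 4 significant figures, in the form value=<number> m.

Every step keeps full float precision — displayed values are rounded. Rounded just once to four significant digits.
Hardness H = 919.4 MPa = 9.194e+08 Pa.
Pad sides 3.741 mm × 1.698 mm = 0.003741 m × 0.001698 m. Contact area A = 0.003741 m × 0.001698 m = 6.352e-06 m².
Depth limit h_lim = 0.009682 mm = 9.682e-06 m.
In SI base units: W = 303.7 N, H = 9.194e+08 Pa, K = 7.908e-06.
Limit volume V_lim = h_lim·A = 9.682e-06 · 6.352e-06 = 6.150e-11 m³.
Sliding life L = V_lim·H/(K·W) = 6.150e-11 · 9.194e+08 / (7.908e-06 · 303.7) = 23.54 m.

value=23.54 m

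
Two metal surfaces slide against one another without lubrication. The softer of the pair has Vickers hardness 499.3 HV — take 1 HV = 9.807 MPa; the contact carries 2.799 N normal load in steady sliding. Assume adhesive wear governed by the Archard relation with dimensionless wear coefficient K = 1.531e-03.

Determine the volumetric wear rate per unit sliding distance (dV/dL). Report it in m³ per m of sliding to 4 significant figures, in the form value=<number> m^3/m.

value=8.751e-13 m^3/m

Intermediates are printed rounded; the computation keeps exact precision, and one final rounding, at 4 significant figures.
Convert: Hardness H = 499.3 HV × 9.807 MPa/HV = 4897 MPa = 4.897e+09 Pa.
Working in SI base units: W = 2.799 N, H = 4.897e+09 Pa, K = 1.531e-03.
Wear rate dV/dL = K·W/H, so: 1.531e-03 · 2.799 / 4.897e+09 = 8.751e-13 m³/m.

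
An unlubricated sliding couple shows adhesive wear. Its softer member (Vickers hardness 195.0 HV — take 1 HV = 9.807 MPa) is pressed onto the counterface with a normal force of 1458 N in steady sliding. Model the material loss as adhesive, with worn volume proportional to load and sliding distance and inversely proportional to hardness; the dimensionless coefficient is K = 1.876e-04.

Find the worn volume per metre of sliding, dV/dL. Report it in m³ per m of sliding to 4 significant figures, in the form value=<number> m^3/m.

The intermediates are shown rounded — all working math holds exact precision, and one last rounding, at 4 significant figures.
Hardness H = 195.0 HV × 9.807 MPa/HV = 1912 MPa = 1.912e+09 Pa.
Working in SI base units: W = 1458 N, H = 1.912e+09 Pa, K = 1.876e-04.
Wear rate dV/dL = K·W/H (independent of L): 1.876e-04 · 1458 / 1.912e+09 = 1.430e-10 m³/m.

value=1.430e-10 m^3/m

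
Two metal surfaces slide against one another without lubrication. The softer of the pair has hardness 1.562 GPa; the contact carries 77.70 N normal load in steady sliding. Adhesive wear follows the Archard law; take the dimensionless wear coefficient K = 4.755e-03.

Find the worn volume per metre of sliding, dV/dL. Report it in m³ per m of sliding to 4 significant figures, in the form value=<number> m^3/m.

value=2.365e-10 m^3/m

Intermediate values are shown rounded — the algebra holds exact precision. Rounded just once, at 4 significant digits.
Hardness H = 1.562 GPa = 1.562e+09 Pa.
As SI base values: W = 77.70 N, H = 1.562e+09 Pa, K = 4.755e-03.
Rate of wear dV/dL = K·W/H (independent of L): 4.755e-03 · 77.70 / 1.562e+09 = 2.365e-10 m³/m.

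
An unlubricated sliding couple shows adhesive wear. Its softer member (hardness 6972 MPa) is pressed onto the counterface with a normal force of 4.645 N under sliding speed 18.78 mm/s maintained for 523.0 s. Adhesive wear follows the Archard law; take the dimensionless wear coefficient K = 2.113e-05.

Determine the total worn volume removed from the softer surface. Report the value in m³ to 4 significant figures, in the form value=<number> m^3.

The intermediates are displayed rounded — all arithmetic holds full float precision; one last rounding: four significant digits.
Sliding speed v = 18.78 mm/s = 0.01878 m/s. Distance covered L = v·t = 0.01878 m/s × 523.0 s = 9.822 m.
Hardness H = 6972 MPa = 6.972e+09 Pa.
As SI base values: W = 4.645 N, H = 6.972e+09 Pa, K = 2.113e-05.
Archard relation: V = K·W·L/H = 2.113e-05 · 4.645 · 9.822 / 6.972e+09 = 1.383e-13 m³.

value=1.383e-13 m^3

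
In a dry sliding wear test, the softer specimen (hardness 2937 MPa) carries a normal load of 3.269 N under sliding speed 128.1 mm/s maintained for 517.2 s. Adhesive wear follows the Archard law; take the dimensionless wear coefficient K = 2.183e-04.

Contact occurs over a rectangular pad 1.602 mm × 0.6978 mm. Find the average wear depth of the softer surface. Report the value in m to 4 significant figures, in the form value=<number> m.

value=1.440e-05 m

Intermediate values are shown rounded — each operation carries full precision; one last rounding, at 4 significant digits.
Sliding speed v = 128.1 mm/s = 0.1281 m/s. Path length L = v·t = 0.1281 m/s × 517.2 s = 66.25 m.
Hardness H = 2937 MPa = 2.937e+09 Pa.
Pad sides 1.602 mm × 0.6978 mm = 1.602e-03 m × 6.978e-04 m. Contact area A = 1.602e-03 m × 6.978e-04 m = 1.118e-06 m².
As SI base values: W = 3.269 N, H = 2.937e+09 Pa, K = 2.183e-04.
Archard volume V = K·W·L/H = 2.183e-04 · 3.269 · 66.25 / 2.937e+09 = 1.610e-11 m³.
Mean wear depth h = V/A = 1.610e-11 / 1.118e-06 = 1.440e-05 m.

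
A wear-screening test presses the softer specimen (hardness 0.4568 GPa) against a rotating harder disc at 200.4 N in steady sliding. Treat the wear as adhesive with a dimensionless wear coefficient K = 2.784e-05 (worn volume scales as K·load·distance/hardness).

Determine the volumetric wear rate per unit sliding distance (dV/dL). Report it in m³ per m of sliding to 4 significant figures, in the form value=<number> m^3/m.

value=1.221e-11 m^3/m

All arithmetic maintains exact precision, and intermediate values are displayed rounded, and one final rounding to 4 significant figures.
Hardness H = 0.4568 GPa = 4.568e+08 Pa.
In SI base units, W = 200.4 N, H = 4.568e+08 Pa, K = 2.784e-05.
Wear rate dV/dL = K·W/H — distance-free: 2.784e-05 · 200.4 / 4.568e+08 = 1.221e-11 m³/m.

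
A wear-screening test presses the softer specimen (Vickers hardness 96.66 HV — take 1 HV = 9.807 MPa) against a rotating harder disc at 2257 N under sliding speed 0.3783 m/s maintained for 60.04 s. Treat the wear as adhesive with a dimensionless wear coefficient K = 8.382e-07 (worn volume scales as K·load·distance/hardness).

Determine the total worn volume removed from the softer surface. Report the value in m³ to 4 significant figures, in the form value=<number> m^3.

Displayed values are rounded; all working math carries full float precision — a single final rounding: four significant figures.
Convert: Sliding distance L = v·t = 0.3783 m/s × 60.04 s = 22.71 m.
Convert: Hardness H = 96.66 HV × 9.807 MPa/HV = 947.9 MPa = 9.479e+08 Pa.
As SI base values: W = 2257 N, H = 9.479e+08 Pa, K = 8.382e-07.
Archard relation: V = K·W·L/H = 8.382e-07 · 2257 · 22.71 / 9.479e+08 = 4.533e-11 m³.

value=4.533e-11 m^3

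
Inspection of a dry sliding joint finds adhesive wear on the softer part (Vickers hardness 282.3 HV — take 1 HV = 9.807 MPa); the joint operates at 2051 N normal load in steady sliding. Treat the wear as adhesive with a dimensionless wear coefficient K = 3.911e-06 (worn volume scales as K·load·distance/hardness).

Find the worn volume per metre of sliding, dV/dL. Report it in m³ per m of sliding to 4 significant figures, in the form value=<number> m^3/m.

value=2.897e-12 m^3/m

All working math holds exact precision, and intermediate values are displayed rounded. Rounded once at the end, at four significant figures.
Hardness H = 282.3 HV × 9.807 MPa/HV = 2769 MPa = 2.769e+09 Pa.
Expressed in SI base units: W = 2051 N, H = 2.769e+09 Pa, K = 3.911e-06.
The wear rate dV/dL = K·W/H, per unit distance: 3.911e-06 · 2051 / 2.769e+09 = 2.897e-12 m³/m.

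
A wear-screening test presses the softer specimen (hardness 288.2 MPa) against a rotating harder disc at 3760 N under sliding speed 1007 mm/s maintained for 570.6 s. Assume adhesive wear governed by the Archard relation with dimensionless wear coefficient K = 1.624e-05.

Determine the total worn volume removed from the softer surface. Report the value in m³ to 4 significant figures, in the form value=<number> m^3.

value=1.217e-07 m^3

The intermediates are printed rounded, and all arithmetic keeps full precision. Rounded once at the end, at 4 significant figures.
Convert: Sliding speed v = 1007 mm/s = 1.007 m/s. Distance covered L = v·t = 1.007 m/s × 570.6 s = 574.6 m.
Convert: Hardness H = 288.2 MPa = 2.882e+08 Pa.
In SI base units, W = 3760 N, H = 2.882e+08 Pa, K = 1.624e-05.
By Archard's law, V = K·W·L/H = 1.624e-05 · 3760 · 574.6 / 2.882e+08 = 1.217e-07 m³.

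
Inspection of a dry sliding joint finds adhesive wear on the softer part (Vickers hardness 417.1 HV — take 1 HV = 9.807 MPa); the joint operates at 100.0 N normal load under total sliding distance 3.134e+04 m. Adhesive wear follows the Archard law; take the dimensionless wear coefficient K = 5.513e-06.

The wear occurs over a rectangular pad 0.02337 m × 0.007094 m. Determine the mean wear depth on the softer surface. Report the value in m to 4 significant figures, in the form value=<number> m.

The algebra keeps exact precision, and the intermediates are shown rounded, and one final rounding to four significant figures.
Convert: Hardness H = 417.1 HV × 9.807 MPa/HV = 4090 MPa = 4.090e+09 Pa.
Convert: Contact area A = 0.02337 m × 0.007094 m = 1.658e-04 m².
As SI base values: W = 100.0 N, H = 4.090e+09 Pa, K = 5.513e-06.
By Archard's law, V = K·W·L/H = 5.513e-06 · 100.0 · 3.134e+04 / 4.090e+09 = 4.224e-09 m³.
Wear depth h = V/A = 4.224e-09 / 1.658e-04 = 2.548e-05 m.

value=2.548e-05 m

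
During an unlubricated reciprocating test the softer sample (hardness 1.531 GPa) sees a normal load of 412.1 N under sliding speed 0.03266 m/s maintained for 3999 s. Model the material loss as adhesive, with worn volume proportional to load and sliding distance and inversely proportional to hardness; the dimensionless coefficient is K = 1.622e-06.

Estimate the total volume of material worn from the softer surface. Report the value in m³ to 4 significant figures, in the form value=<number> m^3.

The computation holds full precision. The intermediates are displayed rounded — a single final rounding to four significant digits.
The distance L = v·t = 0.03266 m/s × 3999 s = 130.6 m.
Hardness H = 1.531 GPa = 1.531e+09 Pa.
SI base units throughout: W = 412.1 N, H = 1.531e+09 Pa, K = 1.622e-06.
Worn volume V = K·W·L/H = 1.622e-06 · 412.1 · 130.6 / 1.531e+09 = 5.702e-11 m³.

value=5.702e-11 m^3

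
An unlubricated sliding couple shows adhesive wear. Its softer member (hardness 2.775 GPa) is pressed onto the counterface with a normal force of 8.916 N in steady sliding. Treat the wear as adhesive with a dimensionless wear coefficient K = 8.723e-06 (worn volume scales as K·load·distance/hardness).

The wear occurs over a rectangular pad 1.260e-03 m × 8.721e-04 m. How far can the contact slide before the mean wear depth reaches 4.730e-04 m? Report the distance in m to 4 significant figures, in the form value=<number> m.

Every step holds exact precision. The intermediates are shown rounded — rounded once at the end, at four significant figures.
Hardness H = 2.775 GPa = 2.775e+09 Pa.
Contact area A = 1.260e-03 m × 8.721e-04 m = 1.099e-06 m².
In SI base units, W = 8.916 N, H = 2.775e+09 Pa, K = 8.723e-06.
Limit volume V_lim = h_lim·A = 4.730e-04 · 1.099e-06 = 5.198e-10 m³.
So the life L = V_lim·H/(K·W) = 5.198e-10 · 2.775e+09 / (8.723e-06 · 8.916) = 1.854e+04 m.

value=1.854e+04 m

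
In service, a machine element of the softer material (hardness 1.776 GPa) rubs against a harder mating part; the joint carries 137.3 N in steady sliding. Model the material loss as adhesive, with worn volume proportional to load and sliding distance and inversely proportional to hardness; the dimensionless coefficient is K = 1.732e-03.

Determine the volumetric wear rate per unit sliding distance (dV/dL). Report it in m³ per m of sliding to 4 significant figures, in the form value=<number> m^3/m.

value=1.339e-10 m^3/m

All working math runs at full float precision; intermediate values are shown rounded. Rounded once at the end, at 4 significant digits.
Convert: Hardness H = 1.776 GPa = 1.776e+09 Pa.
Collected in SI base units: W = 137.3 N, H = 1.776e+09 Pa, K = 1.732e-03.
The wear rate dV/dL = K·W/H (independent of L): 1.732e-03 · 137.3 / 1.776e+09 = 1.339e-10 m³/m.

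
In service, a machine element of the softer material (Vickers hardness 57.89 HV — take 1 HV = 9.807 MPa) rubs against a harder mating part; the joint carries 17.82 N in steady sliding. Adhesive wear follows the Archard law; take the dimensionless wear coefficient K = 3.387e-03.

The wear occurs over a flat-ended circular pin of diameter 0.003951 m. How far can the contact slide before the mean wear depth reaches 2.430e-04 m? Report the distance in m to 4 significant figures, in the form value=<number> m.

Quoted intermediates are rounded — every step maintains full precision — a lone final rounding: four significant digits.
Convert: Hardness H = 57.89 HV × 9.807 MPa/HV = 567.7 MPa = 5.677e+08 Pa.
Convert: Contact area A = π·d²/4 = π·(0.003951 m)²/4 = 1.226e-05 m².
Working in SI base units: W = 17.82 N, H = 5.677e+08 Pa, K = 3.387e-03.
Wearable volume V_lim = h_lim·A = 2.430e-04 · 1.226e-05 = 2.979e-09 m³.
Inverting, life L = V_lim·H/(K·W) = 2.979e-09 · 5.677e+08 / (3.387e-03 · 17.82) = 28.02 m.

value=28.02 m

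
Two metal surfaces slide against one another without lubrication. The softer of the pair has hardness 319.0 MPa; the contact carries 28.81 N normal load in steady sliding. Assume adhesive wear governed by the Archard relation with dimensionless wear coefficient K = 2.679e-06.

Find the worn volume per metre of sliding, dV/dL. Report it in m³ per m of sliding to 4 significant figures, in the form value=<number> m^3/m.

All working math carries full precision — intermediates appear rounded, and a lone final rounding, at 4 significant digits.
Hardness H = 319.0 MPa = 3.190e+08 Pa.
SI base units throughout: W = 28.81 N, H = 3.190e+08 Pa, K = 2.679e-06.
Wear rate dV/dL = K·W/H: 2.679e-06 · 28.81 / 3.190e+08 = 2.419e-13 m³/m.

value=2.419e-13 m^3/m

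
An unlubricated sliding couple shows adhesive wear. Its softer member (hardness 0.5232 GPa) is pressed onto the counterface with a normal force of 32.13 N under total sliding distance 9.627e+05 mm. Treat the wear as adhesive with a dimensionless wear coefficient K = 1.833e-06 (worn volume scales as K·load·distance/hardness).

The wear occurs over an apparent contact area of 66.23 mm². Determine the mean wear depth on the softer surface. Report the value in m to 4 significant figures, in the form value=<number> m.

The intermediates are printed rounded; the algebra holds exact precision, and rounded once at the end: 4 significant figures.
Convert: Total distance L = 9.627e+05 mm = 962.7 m.
Convert: Hardness H = 0.5232 GPa = 5.232e+08 Pa.
Convert: Contact area A = 66.23 mm² = 6.623e-05 m².
SI base units throughout: W = 32.13 N, H = 5.232e+08 Pa, K = 1.833e-06.
Apply Archard: V = K·W·L/H = 1.833e-06 · 32.13 · 962.7 / 5.232e+08 = 1.084e-10 m³.
Depth h = V/A = 1.084e-10 / 6.623e-05 = 1.636e-06 m.

value=1.636e-06 m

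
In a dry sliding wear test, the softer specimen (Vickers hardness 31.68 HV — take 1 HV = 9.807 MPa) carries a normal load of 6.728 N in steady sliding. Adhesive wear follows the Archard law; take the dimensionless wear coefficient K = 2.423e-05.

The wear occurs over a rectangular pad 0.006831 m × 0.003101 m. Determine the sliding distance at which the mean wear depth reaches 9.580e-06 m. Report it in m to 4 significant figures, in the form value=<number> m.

value=386.8 m

Intermediate values are shown rounded, and all working math keeps full precision; one final rounding, at four significant figures.
Hardness H = 31.68 HV × 9.807 MPa/HV = 310.7 MPa = 3.107e+08 Pa.
Contact area A = 0.006831 m × 0.003101 m = 2.118e-05 m².
Working in SI base units: W = 6.728 N, H = 3.107e+08 Pa, K = 2.423e-05.
Wearable volume V_lim = h_lim·A = 9.580e-06 · 2.118e-05 = 2.029e-10 m³.
So the life L = V_lim·H/(K·W) = 2.029e-10 · 3.107e+08 / (2.423e-05 · 6.728) = 386.8 m.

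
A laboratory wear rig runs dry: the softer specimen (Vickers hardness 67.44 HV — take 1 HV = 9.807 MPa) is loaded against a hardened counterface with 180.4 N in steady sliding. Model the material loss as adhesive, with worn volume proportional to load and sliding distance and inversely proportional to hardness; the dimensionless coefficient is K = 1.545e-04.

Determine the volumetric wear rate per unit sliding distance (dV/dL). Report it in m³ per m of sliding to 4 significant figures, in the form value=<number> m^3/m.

Each operation maintains full precision — intermediate values are displayed rounded. Rounded once at the end to four significant digits.
Convert: Hardness H = 67.44 HV × 9.807 MPa/HV = 661.4 MPa = 6.614e+08 Pa.
Restated in SI base units: W = 180.4 N, H = 6.614e+08 Pa, K = 1.545e-04.
Rate of wear dV/dL = K·W/H: 1.545e-04 · 180.4 / 6.614e+08 = 4.214e-11 m³/m.

value=4.214e-11 m^3/m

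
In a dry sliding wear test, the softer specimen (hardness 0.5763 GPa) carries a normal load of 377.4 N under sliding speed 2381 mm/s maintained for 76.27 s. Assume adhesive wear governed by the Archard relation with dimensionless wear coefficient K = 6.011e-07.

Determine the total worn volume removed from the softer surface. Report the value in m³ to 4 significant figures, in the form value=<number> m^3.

The intermediates are printed rounded — the computation runs at full precision, and rounded just once: 4 significant digits.
Sliding speed v = 2381 mm/s = 2.381 m/s. Total distance L = v·t = 2.381 m/s × 76.27 s = 181.6 m.
Hardness H = 0.5763 GPa = 5.763e+08 Pa.
As SI base values: W = 377.4 N, H = 5.763e+08 Pa, K = 6.011e-07.
The Archard volume V = K·W·L/H = 6.011e-07 · 377.4 · 181.6 / 5.763e+08 = 7.148e-11 m³.

value=7.148e-11 m^3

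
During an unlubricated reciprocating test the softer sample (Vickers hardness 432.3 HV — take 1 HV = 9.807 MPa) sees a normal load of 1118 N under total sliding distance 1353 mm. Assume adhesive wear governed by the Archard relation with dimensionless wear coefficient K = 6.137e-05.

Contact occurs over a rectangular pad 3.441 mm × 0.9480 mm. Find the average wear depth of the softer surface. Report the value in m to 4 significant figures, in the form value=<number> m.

value=6.712e-06 m

Every step carries full float precision; shown intermediates are rounded — rounded just once, at four significant figures.
Convert: Distance covered L = 1353 mm = 1.353 m.
Convert: Hardness H = 432.3 HV × 9.807 MPa/HV = 4240 MPa = 4.240e+09 Pa.
Convert: Pad sides 3.441 mm × 0.9480 mm = 3.441e-03 m × 9.480e-04 m. Contact area A = 3.441e-03 m × 9.480e-04 m = 3.262e-06 m².
Collected in SI base units: W = 1118 N, H = 4.240e+09 Pa, K = 6.137e-05.
Wear volume V = K·W·L/H = 6.137e-05 · 1118 · 1.353 / 4.240e+09 = 2.190e-11 m³.
Wear depth h = V/A = 2.190e-11 / 3.262e-06 = 6.712e-06 m.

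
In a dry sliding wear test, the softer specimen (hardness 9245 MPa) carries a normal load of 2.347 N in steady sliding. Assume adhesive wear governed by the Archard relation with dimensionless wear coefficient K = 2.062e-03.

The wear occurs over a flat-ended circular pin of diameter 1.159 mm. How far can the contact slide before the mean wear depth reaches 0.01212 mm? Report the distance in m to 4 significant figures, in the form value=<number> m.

The computation holds full float precision. The intermediates are printed rounded; a single final rounding: four significant digits.
Convert: Hardness H = 9245 MPa = 9.245e+09 Pa.
Convert: Pin diameter d = 1.159 mm = 0.001159 m. Contact area A = π·d²/4 = π·(0.001159 m)²/4 = 1.055e-06 m².
Convert: Depth limit h_lim = 0.01212 mm = 1.212e-05 m.
SI base units throughout: W = 2.347 N, H = 9.245e+09 Pa, K = 2.062e-03.
Allowed volume V_lim = h_lim·A = 1.212e-05 · 1.055e-06 = 1.279e-11 m³.
Sliding life L = V_lim·H/(K·W) = 1.279e-11 · 9.245e+09 / (2.062e-03 · 2.347) = 24.43 m.

value=24.43 m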